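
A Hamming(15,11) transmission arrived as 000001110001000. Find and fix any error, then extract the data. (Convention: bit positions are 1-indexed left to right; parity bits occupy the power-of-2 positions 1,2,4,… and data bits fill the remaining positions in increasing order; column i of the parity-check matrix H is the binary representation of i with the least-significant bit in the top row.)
Syndrome s = H · r^T (mod 2), r = 000001110001000:
  s[0] = (101010101010101)·(000001110001000) mod 2 = 0+0+0+0+0+0+1+0+0+0+0+0+0+0+0 mod 2 = 1
  s[1] = (011001100110011)·(000001110001000) mod 2 = 0+0+0+0+0+1+1+0+0+0+0+0+0+0+0 mod 2 = 0
  s[2] = (000111100001111)·(000001110001000) mod 2 = 0+0+0+0+0+1+1+0+0+0+0+1+0+0+0 mod 2 = 1
  s[3] = (000000011111111)·(000001110001000) mod 2 = 0+0+0+0+0+0+0+1+0+0+0+1+0+0+0 mod 2 = 0
Syndrome = 1010
Column 5 of H equals this syndrome → error at bit 5 (1-indexed).
Flip bit 5: 000001110001000 → 000011110001000
Extract data bits at positions {3,5,6,7,9,10,11,12,13,14,15}: 01110001000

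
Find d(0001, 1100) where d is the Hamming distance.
XOR = 1101, count of 1s = 3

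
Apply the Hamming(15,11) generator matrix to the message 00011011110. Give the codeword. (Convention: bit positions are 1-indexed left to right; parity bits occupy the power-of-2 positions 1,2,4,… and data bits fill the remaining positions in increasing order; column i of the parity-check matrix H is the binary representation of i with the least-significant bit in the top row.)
Codeword c = d · G (mod 2), d = 00011011110:
  c[0] = d·G[:,0] = (00011011110)·(11011010101) mod 2 = 0+0+0+1+1+0+1+0+1+0+0 mod 2 = 0
  c[1] = d·G[:,1] = (00011011110)·(10110110011) mod 2 = 0+0+0+1+0+0+1+0+0+1+0 mod 2 = 1
  c[2] = d·G[:,2] = (00011011110)·(10000000000) mod 2 = 0+0+0+0+0+0+0+0+0+0+0 mod 2 = 0
  c[3] = d·G[:,3] = (00011011110)·(01110001111) mod 2 = 0+0+0+1+0+0+0+1+1+1+0 mod 2 = 0
  c[4] = d·G[:,4] = (00011011110)·(01000000000) mod 2 = 0+0+0+0+0+0+0+0+0+0+0 mod 2 = 0
  c[5] = d·G[:,5] = (00011011110)·(00100000000) mod 2 = 0+0+0+0+0+0+0+0+0+0+0 mod 2 = 0
  c[6] = d·G[:,6] = (00011011110)·(00010000000) mod 2 = 0+0+0+1+0+0+0+0+0+0+0 mod 2 = 1
  c[7] = d·G[:,7] = (00011011110)·(00001111111) mod 2 = 0+0+0+0+1+0+1+1+1+1+0 mod 2 = 1
  c[8] = d·G[:,8] = (00011011110)·(00001000000) mod 2 = 0+0+0+0+1+0+0+0+0+0+0 mod 2 = 1
  c[9] = d·G[:,9] = (00011011110)·(00000100000) mod 2 = 0+0+0+0+0+0+0+0+0+0+0 mod 2 = 0
  c[10] = d·G[:,10] = (00011011110)·(00000010000) mod 2 = 0+0+0+0+0+0+1+0+0+0+0 mod 2 = 1
  c[11] = d·G[:,11] = (00011011110)·(00000001000) mod 2 = 0+0+0+0+0+0+0+1+0+0+0 mod 2 = 1
  c[12] = d·G[:,12] = (00011011110)·(00000000100) mod 2 = 0+0+0+0+0+0+0+0+1+0+0 mod 2 = 1
  c[13] = d·G[:,13] = (00011011110)·(00000000010) mod 2 = 0+0+0+0+0+0+0+0+0+1+0 mod 2 = 1
  c[14] = d·G[:,14] = (00011011110)·(00000000001) mod 2 = 0+0+0+0+0+0+0+0+0+0+0 mod 2 = 0
Codeword = 010000111011110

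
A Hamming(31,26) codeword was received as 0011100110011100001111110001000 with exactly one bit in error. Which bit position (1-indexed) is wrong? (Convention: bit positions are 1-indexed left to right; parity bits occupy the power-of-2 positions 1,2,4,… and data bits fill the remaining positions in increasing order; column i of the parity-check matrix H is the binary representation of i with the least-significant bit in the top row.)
Syndrome s = H · r^T (mod 2), r = 0011100110011100001111110001000:
  s[0] = (1010101010101010101010101010101)·(0011100110011100001111110001000) mod 2 = 0+0+1+0+1+0+0+0+1+0+0+0+1+0+0+0+0+0+1+0+1+0+1+0+0+0+0+0+0+0+0 mod 2 = 1
  s[1] = (0110011001100110011001100110011)·(0011100110011100001111110001000) mod 2 = 0+0+1+0+0+0+0+0+0+0+0+0+0+1+0+0+0+0+1+0+0+1+1+0+0+0+0+0+0+0+0 mod 2 = 1
  s[2] = (0001111000011110000111100001111)·(0011100110011100001111110001000) mod 2 = 0+0+0+1+1+0+0+0+0+0+0+1+1+1+0+0+0+0+0+1+1+1+1+0+0+0+0+1+0+0+0 mod 2 = 0
  s[3] = (0000000111111110000000011111111)·(0011100110011100001111110001000) mod 2 = 0+0+0+0+0+0+0+1+1+0+0+1+1+1+0+0+0+0+0+0+0+0+0+1+0+0+0+1+0+0+0 mod 2 = 1
  s[4] = (0000000000000001111111111111111)·(0011100110011100001111110001000) mod 2 = 0+0+0+0+0+0+0+0+0+0+0+0+0+0+0+0+0+0+1+1+1+1+1+1+0+0+0+1+0+0+0 mod 2 = 1
Syndrome = 11011
Column i of H is the binary representation of i, so the syndrome is the binary index of the flipped bit.
Read s = 11011 with s[0] as LSB: 1·2^0 + 1·2^1 + 0·2^2 + 1·2^3 + 1·2^4 = 27.
Error is at bit position 27.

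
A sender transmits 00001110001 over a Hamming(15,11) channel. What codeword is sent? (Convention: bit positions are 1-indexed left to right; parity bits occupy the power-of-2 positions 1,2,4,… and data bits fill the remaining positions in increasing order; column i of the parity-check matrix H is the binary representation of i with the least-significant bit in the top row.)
Codeword c = d · G (mod 2), d = 00001110001:
  c[0] = d·G[:,0] = (00001110001)·(11011010101) mod 2 = 0+0+0+0+1+0+1+0+0+0+1 mod 2 = 1
  c[1] = d·G[:,1] = (00001110001)·(10110110011) mod 2 = 0+0+0+0+0+1+1+0+0+0+1 mod 2 = 1
  c[2] = d·G[:,2] = (00001110001)·(10000000000) mod 2 = 0+0+0+0+0+0+0+0+0+0+0 mod 2 = 0
  c[3] = d·G[:,3] = (00001110001)·(01110001111) mod 2 = 0+0+0+0+0+0+0+0+0+0+1 mod 2 = 1
  c[4] = d·G[:,4] = (00001110001)·(01000000000) mod 2 = 0+0+0+0+0+0+0+0+0+0+0 mod 2 = 0
  c[5] = d·G[:,5] = (00001110001)·(00100000000) mod 2 = 0+0+0+0+0+0+0+0+0+0+0 mod 2 = 0
  c[6] = d·G[:,6] = (00001110001)·(00010000000) mod 2 = 0+0+0+0+0+0+0+0+0+0+0 mod 2 = 0
  c[7] = d·G[:,7] = (00001110001)·(00001111111) mod 2 = 0+0+0+0+1+1+1+0+0+0+1 mod 2 = 0
  c[8] = d·G[:,8] = (00001110001)·(00001000000) mod 2 = 0+0+0+0+1+0+0+0+0+0+0 mod 2 = 1
  c[9] = d·G[:,9] = (00001110001)·(00000100000) mod 2 = 0+0+0+0+0+1+0+0+0+0+0 mod 2 = 1
  c[10] = d·G[:,10] = (00001110001)·(00000010000) mod 2 = 0+0+0+0+0+0+1+0+0+0+0 mod 2 = 1
  c[11] = d·G[:,11] = (00001110001)·(00000001000) mod 2 = 0+0+0+0+0+0+0+0+0+0+0 mod 2 = 0
  c[12] = d·G[:,12] = (00001110001)·(00000000100) mod 2 = 0+0+0+0+0+0+0+0+0+0+0 mod 2 = 0
  c[13] = d·G[:,13] = (00001110001)·(00000000010) mod 2 = 0+0+0+0+0+0+0+0+0+0+0 mod 2 = 0
  c[14] = d·G[:,14] = (00001110001)·(00000000001) mod 2 = 0+0+0+0+0+0+0+0+0+0+1 mod 2 = 1
Codeword = 110100001110001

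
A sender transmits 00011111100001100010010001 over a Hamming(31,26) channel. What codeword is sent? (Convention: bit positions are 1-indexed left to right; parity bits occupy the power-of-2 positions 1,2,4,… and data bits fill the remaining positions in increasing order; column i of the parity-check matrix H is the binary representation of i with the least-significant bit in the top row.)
Codeword c = d · G (mod 2), d = 00011111100001100010010001:
  c[0] = d·G[:,0] = (00011111100001100010010001)·(11011010101101010101010101) mod 2 = 0+0+0+1+1+0+1+0+1+0+0+0+0+1+0+0+0+0+0+0+0+1+0+0+0+1 mod 2 = 1
  c[1] = d·G[:,1] = (00011111100001100010010001)·(10110110011011001100110011) mod 2 = 0+0+0+1+0+1+1+0+0+0+0+0+0+1+0+0+0+0+0+0+0+1+0+0+0+1 mod 2 = 0
  c[2] = d·G[:,2] = (00011111100001100010010001)·(10000000000000000000000000) mod 2 = 0+0+0+0+0+0+0+0+0+0+0+0+0+0+0+0+0+0+0+0+0+0+0+0+0+0 mod 2 = 0
  c[3] = d·G[:,3] = (00011111100001100010010001)·(01110001111000111100001111) mod 2 = 0+0+0+1+0+0+0+1+1+0+0+0+0+0+1+0+0+0+0+0+0+0+0+0+0+1 mod 2 = 1
  c[4] = d·G[:,4] = (00011111100001100010010001)·(01000000000000000000000000) mod 2 = 0+0+0+0+0+0+0+0+0+0+0+0+0+0+0+0+0+0+0+0+0+0+0+0+0+0 mod 2 = 0
  c[5] = d·G[:,5] = (00011111100001100010010001)·(00100000000000000000000000) mod 2 = 0+0+0+0+0+0+0+0+0+0+0+0+0+0+0+0+0+0+0+0+0+0+0+0+0+0 mod 2 = 0
  c[6] = d·G[:,6] = (00011111100001100010010001)·(00010000000000000000000000) mod 2 = 0+0+0+1+0+0+0+0+0+0+0+0+0+0+0+0+0+0+0+0+0+0+0+0+0+0 mod 2 = 1
  c[7] = d·G[:,7] = (00011111100001100010010001)·(00001111111000000011111111) mod 2 = 0+0+0+0+1+1+1+1+1+0+0+0+0+0+0+0+0+0+1+0+0+1+0+0+0+1 mod 2 = 0
  c[8] = d·G[:,8] = (00011111100001100010010001)·(00001000000000000000000000) mod 2 = 0+0+0+0+1+0+0+0+0+0+0+0+0+0+0+0+0+0+0+0+0+0+0+0+0+0 mod 2 = 1
  c[9] = d·G[:,9] = (00011111100001100010010001)·(00000100000000000000000000) mod 2 = 0+0+0+0+0+1+0+0+0+0+0+0+0+0+0+0+0+0+0+0+0+0+0+0+0+0 mod 2 = 1
  c[10] = d·G[:,10] = (00011111100001100010010001)·(00000010000000000000000000) mod 2 = 0+0+0+0+0+0+1+0+0+0+0+0+0+0+0+0+0+0+0+0+0+0+0+0+0+0 mod 2 = 1
  c[11] = d·G[:,11] = (00011111100001100010010001)·(00000001000000000000000000) mod 2 = 0+0+0+0+0+0+0+1+0+0+0+0+0+0+0+0+0+0+0+0+0+0+0+0+0+0 mod 2 = 1
  c[12] = d·G[:,12] = (00011111100001100010010001)·(00000000100000000000000000) mod 2 = 0+0+0+0+0+0+0+0+1+0+0+0+0+0+0+0+0+0+0+0+0+0+0+0+0+0 mod 2 = 1
  c[13] = d·G[:,13] = (00011111100001100010010001)·(00000000010000000000000000) mod 2 = 0+0+0+0+0+0+0+0+0+0+0+0+0+0+0+0+0+0+0+0+0+0+0+0+0+0 mod 2 = 0
  c[14] = d·G[:,14] = (00011111100001100010010001)·(00000000001000000000000000) mod 2 = 0+0+0+0+0+0+0+0+0+0+0+0+0+0+0+0+0+0+0+0+0+0+0+0+0+0 mod 2 = 0
  c[15] = d·G[:,15] = (00011111100001100010010001)·(00000000000111111111111111) mod 2 = 0+0+0+0+0+0+0+0+0+0+0+0+0+1+1+0+0+0+1+0+0+1+0+0+0+1 mod 2 = 1
  c[16] = d·G[:,16] = (00011111100001100010010001)·(00000000000100000000000000) mod 2 = 0+0+0+0+0+0+0+0+0+0+0+0+0+0+0+0+0+0+0+0+0+0+0+0+0+0 mod 2 = 0
  c[17] = d·G[:,17] = (00011111100001100010010001)·(00000000000010000000000000) mod 2 = 0+0+0+0+0+0+0+0+0+0+0+0+0+0+0+0+0+0+0+0+0+0+0+0+0+0 mod 2 = 0
  c[18] = d·G[:,18] = (00011111100001100010010001)·(00000000000001000000000000) mod 2 = 0+0+0+0+0+0+0+0+0+0+0+0+0+1+0+0+0+0+0+0+0+0+0+0+0+0 mod 2 = 1
  c[19] = d·G[:,19] = (00011111100001100010010001)·(00000000000000100000000000) mod 2 = 0+0+0+0+0+0+0+0+0+0+0+0+0+0+1+0+0+0+0+0+0+0+0+0+0+0 mod 2 = 1
  c[20] = d·G[:,20] = (00011111100001100010010001)·(00000000000000010000000000) mod 2 = 0+0+0+0+0+0+0+0+0+0+0+0+0+0+0+0+0+0+0+0+0+0+0+0+0+0 mod 2 = 0
  c[21] = d·G[:,21] = (00011111100001100010010001)·(00000000000000001000000000) mod 2 = 0+0+0+0+0+0+0+0+0+0+0+0+0+0+0+0+0+0+0+0+0+0+0+0+0+0 mod 2 = 0
  c[22] = d·G[:,22] = (00011111100001100010010001)·(00000000000000000100000000) mod 2 = 0+0+0+0+0+0+0+0+0+0+0+0+0+0+0+0+0+0+0+0+0+0+0+0+0+0 mod 2 = 0
  c[23] = d·G[:,23] = (00011111100001100010010001)·(00000000000000000010000000) mod 2 = 0+0+0+0+0+0+0+0+0+0+0+0+0+0+0+0+0+0+1+0+0+0+0+0+0+0 mod 2 = 1
  c[24] = d·G[:,24] = (00011111100001100010010001)·(00000000000000000001000000) mod 2 = 0+0+0+0+0+0+0+0+0+0+0+0+0+0+0+0+0+0+0+0+0+0+0+0+0+0 mod 2 = 0
  c[25] = d·G[:,25] = (00011111100001100010010001)·(00000000000000000000100000) mod 2 = 0+0+0+0+0+0+0+0+0+0+0+0+0+0+0+0+0+0+0+0+0+0+0+0+0+0 mod 2 = 0
  c[26] = d·G[:,26] = (00011111100001100010010001)·(00000000000000000000010000) mod 2 = 0+0+0+0+0+0+0+0+0+0+0+0+0+0+0+0+0+0+0+0+0+1+0+0+0+0 mod 2 = 1
  c[27] = d·G[:,27] = (00011111100001100010010001)·(00000000000000000000001000) mod 2 = 0+0+0+0+0+0+0+0+0+0+0+0+0+0+0+0+0+0+0+0+0+0+0+0+0+0 mod 2 = 0
  c[28] = d·G[:,28] = (00011111100001100010010001)·(00000000000000000000000100) mod 2 = 0+0+0+0+0+0+0+0+0+0+0+0+0+0+0+0+0+0+0+0+0+0+0+0+0+0 mod 2 = 0
  c[29] = d·G[:,29] = (00011111100001100010010001)·(00000000000000000000000010) mod 2 = 0+0+0+0+0+0+0+0+0+0+0+0+0+0+0+0+0+0+0+0+0+0+0+0+0+0 mod 2 = 0
  c[30] = d·G[:,30] = (00011111100001100010010001)·(00000000000000000000000001) mod 2 = 0+0+0+0+0+0+0+0+0+0+0+0+0+0+0+0+0+0+0+0+0+0+0+0+0+1 mod 2 = 1
Codeword = 1001001011111001001100010010001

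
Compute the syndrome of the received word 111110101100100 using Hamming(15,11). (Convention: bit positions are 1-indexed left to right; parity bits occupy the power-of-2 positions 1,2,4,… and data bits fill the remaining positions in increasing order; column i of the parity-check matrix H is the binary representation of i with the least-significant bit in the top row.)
Syndrome s = H · r^T (mod 2), r = 111110101100100:
  s[0] = (101010101010101)·(111110101100100) mod 2 = 1+0+1+0+1+0+1+0+1+0+0+0+1+0+0 mod 2 = 0
  s[1] = (011001100110011)·(111110101100100) mod 2 = 0+1+1+0+0+0+1+0+0+1+0+0+0+0+0 mod 2 = 0
  s[2] = (000111100001111)·(111110101100100) mod 2 = 0+0+0+1+1+0+1+0+0+0+0+0+1+0+0 mod 2 = 0
  s[3] = (000000011111111)·(111110101100100) mod 2 = 0+0+0+0+0+0+0+0+1+1+0+0+1+0+0 mod 2 = 1
Syndrome = 0001
Non-zero syndrome: error at position 8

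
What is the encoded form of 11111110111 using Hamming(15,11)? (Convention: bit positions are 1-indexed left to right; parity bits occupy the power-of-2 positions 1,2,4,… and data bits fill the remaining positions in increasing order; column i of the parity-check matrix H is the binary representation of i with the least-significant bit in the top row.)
Codeword c = d · G (mod 2), d = 11111110111:
  c[0] = d·G[:,0] = (11111110111)·(11011010101) mod 2 = 1+1+0+1+1+0+1+0+1+0+1 mod 2 = 1
  c[1] = d·G[:,1] = (11111110111)·(10110110011) mod 2 = 1+0+1+1+0+1+1+0+0+1+1 mod 2 = 1
  c[2] = d·G[:,2] = (11111110111)·(10000000000) mod 2 = 1+0+0+0+0+0+0+0+0+0+0 mod 2 = 1
  c[3] = d·G[:,3] = (11111110111)·(01110001111) mod 2 = 0+1+1+1+0+0+0+0+1+1+1 mod 2 = 0
  c[4] = d·G[:,4] = (11111110111)·(01000000000) mod 2 = 0+1+0+0+0+0+0+0+0+0+0 mod 2 = 1
  c[5] = d·G[:,5] = (11111110111)·(00100000000) mod 2 = 0+0+1+0+0+0+0+0+0+0+0 mod 2 = 1
  c[6] = d·G[:,6] = (11111110111)·(00010000000) mod 2 = 0+0+0+1+0+0+0+0+0+0+0 mod 2 = 1
  c[7] = d·G[:,7] = (11111110111)·(00001111111) mod 2 = 0+0+0+0+1+1+1+0+1+1+1 mod 2 = 0
  c[8] = d·G[:,8] = (11111110111)·(00001000000) mod 2 = 0+0+0+0+1+0+0+0+0+0+0 mod 2 = 1
  c[9] = d·G[:,9] = (11111110111)·(00000100000) mod 2 = 0+0+0+0+0+1+0+0+0+0+0 mod 2 = 1
  c[10] = d·G[:,10] = (11111110111)·(00000010000) mod 2 = 0+0+0+0+0+0+1+0+0+0+0 mod 2 = 1
  c[11] = d·G[:,11] = (11111110111)·(00000001000) mod 2 = 0+0+0+0+0+0+0+0+0+0+0 mod 2 = 0
  c[12] = d·G[:,12] = (11111110111)·(00000000100) mod 2 = 0+0+0+0+0+0+0+0+1+0+0 mod 2 = 1
  c[13] = d·G[:,13] = (11111110111)·(00000000010) mod 2 = 0+0+0+0+0+0+0+0+0+1+0 mod 2 = 1
  c[14] = d·G[:,14] = (11111110111)·(00000000001) mod 2 = 0+0+0+0+0+0+0+0+0+0+1 mod 2 = 1
Codeword = 111011101110111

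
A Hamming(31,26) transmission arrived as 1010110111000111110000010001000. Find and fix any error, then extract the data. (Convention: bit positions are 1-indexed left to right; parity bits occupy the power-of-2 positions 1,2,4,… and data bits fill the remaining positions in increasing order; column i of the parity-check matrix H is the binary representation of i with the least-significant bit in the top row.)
Syndrome s = H · r^T (mod 2), r = 1010110111000111110000010001000:
  s[0] = (1010101010101010101010101010101)·(1010110111000111110000010001000) mod 2 = 1+0+1+0+1+0+0+0+1+0+0+0+0+0+1+0+1+0+0+0+0+0+0+0+0+0+0+0+0+0+0 mod 2 = 0
  s[1] = (0110011001100110011001100110011)·(1010110111000111110000010001000) mod 2 = 0+0+1+0+0+1+0+0+0+1+0+0+0+1+1+0+0+1+0+0+0+0+0+0+0+0+0+0+0+0+0 mod 2 = 0
  s[2] = (0001111000011110000111100001111)·(1010110111000111110000010001000) mod 2 = 0+0+0+0+1+1+0+0+0+0+0+0+0+1+1+0+0+0+0+0+0+0+0+0+0+0+0+1+0+0+0 mod 2 = 1
  s[3] = (0000000111111110000000011111111)·(1010110111000111110000010001000) mod 2 = 0+0+0+0+0+0+0+1+1+1+0+0+0+1+1+0+0+0+0+0+0+0+0+1+0+0+0+1+0+0+0 mod 2 = 1
  s[4] = (0000000000000001111111111111111)·(1010110111000111110000010001000) mod 2 = 0+0+0+0+0+0+0+0+0+0+0+0+0+0+0+1+1+1+0+0+0+0+0+1+0+0+0+1+0+0+0 mod 2 = 1
Syndrome = 00111
Column 28 of H equals this syndrome → error at bit 28 (1-indexed).
Flip bit 28: 1010110111000111110000010001000 → 1010110111000111110000010000000
Extract data bits at positions {3,5,6,7,9,10,11,12,13,14,15,17,18,19,20,21,22,23,24,25,26,27,28,29,30,31}: 11101100011110000010000000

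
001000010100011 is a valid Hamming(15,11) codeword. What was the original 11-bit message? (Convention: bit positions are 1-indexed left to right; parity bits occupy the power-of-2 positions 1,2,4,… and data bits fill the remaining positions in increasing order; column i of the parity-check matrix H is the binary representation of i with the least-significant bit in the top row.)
Parity bits occupy power-of-2 positions; data bits are at positions {3,5,6,7,9,10,11,12,13,14,15} (1-indexed).
Extract: c[3]=1 c[5]=0 c[6]=0 c[7]=0 c[9]=0 c[10]=1 c[11]=0 c[12]=0 c[13]=0 c[14]=1 c[15]=1
Data = 10000100011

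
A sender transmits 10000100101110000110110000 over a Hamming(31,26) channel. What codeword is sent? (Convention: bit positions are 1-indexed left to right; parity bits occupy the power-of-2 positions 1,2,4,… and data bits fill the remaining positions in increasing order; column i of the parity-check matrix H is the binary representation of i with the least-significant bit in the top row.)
Codeword c = d · G (mod 2), d = 10000100101110000110110000:
  c[0] = d·G[:,0] = (10000100101110000110110000)·(11011010101101010101010101) mod 2 = 1+0+0+0+0+0+0+0+1+0+1+1+0+0+0+0+0+1+0+0+0+1+0+0+0+0 mod 2 = 0
  c[1] = d·G[:,1] = (10000100101110000110110000)·(10110110011011001100110011) mod 2 = 1+0+0+0+0+1+0+0+0+0+1+0+1+0+0+0+0+1+0+0+1+1+0+0+0+0 mod 2 = 1
  c[2] = d·G[:,2] = (10000100101110000110110000)·(10000000000000000000000000) mod 2 = 1+0+0+0+0+0+0+0+0+0+0+0+0+0+0+0+0+0+0+0+0+0+0+0+0+0 mod 2 = 1
  c[3] = d·G[:,3] = (10000100101110000110110000)·(01110001111000111100001111) mod 2 = 0+0+0+0+0+0+0+0+1+0+1+0+0+0+0+0+0+1+0+0+0+0+0+0+0+0 mod 2 = 1
  c[4] = d·G[:,4] = (10000100101110000110110000)·(01000000000000000000000000) mod 2 = 0+0+0+0+0+0+0+0+0+0+0+0+0+0+0+0+0+0+0+0+0+0+0+0+0+0 mod 2 = 0
  c[5] = d·G[:,5] = (10000100101110000110110000)·(00100000000000000000000000) mod 2 = 0+0+0+0+0+0+0+0+0+0+0+0+0+0+0+0+0+0+0+0+0+0+0+0+0+0 mod 2 = 0
  c[6] = d·G[:,6] = (10000100101110000110110000)·(00010000000000000000000000) mod 2 = 0+0+0+0+0+0+0+0+0+0+0+0+0+0+0+0+0+0+0+0+0+0+0+0+0+0 mod 2 = 0
  c[7] = d·G[:,7] = (10000100101110000110110000)·(00001111111000000011111111) mod 2 = 0+0+0+0+0+1+0+0+1+0+1+0+0+0+0+0+0+0+1+0+1+1+0+0+0+0 mod 2 = 0
  c[8] = d·G[:,8] = (10000100101110000110110000)·(00001000000000000000000000) mod 2 = 0+0+0+0+0+0+0+0+0+0+0+0+0+0+0+0+0+0+0+0+0+0+0+0+0+0 mod 2 = 0
  c[9] = d·G[:,9] = (10000100101110000110110000)·(00000100000000000000000000) mod 2 = 0+0+0+0+0+1+0+0+0+0+0+0+0+0+0+0+0+0+0+0+0+0+0+0+0+0 mod 2 = 1
  c[10] = d·G[:,10] = (10000100101110000110110000)·(00000010000000000000000000) mod 2 = 0+0+0+0+0+0+0+0+0+0+0+0+0+0+0+0+0+0+0+0+0+0+0+0+0+0 mod 2 = 0
  c[11] = d·G[:,11] = (10000100101110000110110000)·(00000001000000000000000000) mod 2 = 0+0+0+0+0+0+0+0+0+0+0+0+0+0+0+0+0+0+0+0+0+0+0+0+0+0 mod 2 = 0
  c[12] = d·G[:,12] = (10000100101110000110110000)·(00000000100000000000000000) mod 2 = 0+0+0+0+0+0+0+0+1+0+0+0+0+0+0+0+0+0+0+0+0+0+0+0+0+0 mod 2 = 1
  c[13] = d·G[:,13] = (10000100101110000110110000)·(00000000010000000000000000) mod 2 = 0+0+0+0+0+0+0+0+0+0+0+0+0+0+0+0+0+0+0+0+0+0+0+0+0+0 mod 2 = 0
  c[14] = d·G[:,14] = (10000100101110000110110000)·(00000000001000000000000000) mod 2 = 0+0+0+0+0+0+0+0+0+0+1+0+0+0+0+0+0+0+0+0+0+0+0+0+0+0 mod 2 = 1
  c[15] = d·G[:,15] = (10000100101110000110110000)·(00000000000111111111111111) mod 2 = 0+0+0+0+0+0+0+0+0+0+0+1+1+0+0+0+0+1+1+0+1+1+0+0+0+0 mod 2 = 0
  c[16] = d·G[:,16] = (10000100101110000110110000)·(00000000000100000000000000) mod 2 = 0+0+0+0+0+0+0+0+0+0+0+1+0+0+0+0+0+0+0+0+0+0+0+0+0+0 mod 2 = 1
  c[17] = d·G[:,17] = (10000100101110000110110000)·(00000000000010000000000000) mod 2 = 0+0+0+0+0+0+0+0+0+0+0+0+1+0+0+0+0+0+0+0+0+0+0+0+0+0 mod 2 = 1
  c[18] = d·G[:,18] = (10000100101110000110110000)·(00000000000001000000000000) mod 2 = 0+0+0+0+0+0+0+0+0+0+0+0+0+0+0+0+0+0+0+0+0+0+0+0+0+0 mod 2 = 0
  c[19] = d·G[:,19] = (10000100101110000110110000)·(00000000000000100000000000) mod 2 = 0+0+0+0+0+0+0+0+0+0+0+0+0+0+0+0+0+0+0+0+0+0+0+0+0+0 mod 2 = 0
  c[20] = d·G[:,20] = (10000100101110000110110000)·(00000000000000010000000000) mod 2 = 0+0+0+0+0+0+0+0+0+0+0+0+0+0+0+0+0+0+0+0+0+0+0+0+0+0 mod 2 = 0
  c[21] = d·G[:,21] = (10000100101110000110110000)·(00000000000000001000000000) mod 2 = 0+0+0+0+0+0+0+0+0+0+0+0+0+0+0+0+0+0+0+0+0+0+0+0+0+0 mod 2 = 0
  c[22] = d·G[:,22] = (10000100101110000110110000)·(00000000000000000100000000) mod 2 = 0+0+0+0+0+0+0+0+0+0+0+0+0+0+0+0+0+1+0+0+0+0+0+0+0+0 mod 2 = 1
  c[23] = d·G[:,23] = (10000100101110000110110000)·(00000000000000000010000000) mod 2 = 0+0+0+0+0+0+0+0+0+0+0+0+0+0+0+0+0+0+1+0+0+0+0+0+0+0 mod 2 = 1
  c[24] = d·G[:,24] = (10000100101110000110110000)·(00000000000000000001000000) mod 2 = 0+0+0+0+0+0+0+0+0+0+0+0+0+0+0+0+0+0+0+0+0+0+0+0+0+0 mod 2 = 0
  c[25] = d·G[:,25] = (10000100101110000110110000)·(00000000000000000000100000) mod 2 = 0+0+0+0+0+0+0+0+0+0+0+0+0+0+0+0+0+0+0+0+1+0+0+0+0+0 mod 2 = 1
  c[26] = d·G[:,26] = (10000100101110000110110000)·(00000000000000000000010000) mod 2 = 0+0+0+0+0+0+0+0+0+0+0+0+0+0+0+0+0+0+0+0+0+1+0+0+0+0 mod 2 = 1
  c[27] = d·G[:,27] = (10000100101110000110110000)·(00000000000000000000001000) mod 2 = 0+0+0+0+0+0+0+0+0+0+0+0+0+0+0+0+0+0+0+0+0+0+0+0+0+0 mod 2 = 0
  c[28] = d·G[:,28] = (10000100101110000110110000)·(00000000000000000000000100) mod 2 = 0+0+0+0+0+0+0+0+0+0+0+0+0+0+0+0+0+0+0+0+0+0+0+0+0+0 mod 2 = 0
  c[29] = d·G[:,29] = (10000100101110000110110000)·(00000000000000000000000010) mod 2 = 0+0+0+0+0+0+0+0+0+0+0+0+0+0+0+0+0+0+0+0+0+0+0+0+0+0 mod 2 = 0
  c[30] = d·G[:,30] = (10000100101110000110110000)·(00000000000000000000000001) mod 2 = 0+0+0+0+0+0+0+0+0+0+0+0+0+0+0+0+0+0+0+0+0+0+0+0+0+0 mod 2 = 0
Codeword = 0111000001001010110000110110000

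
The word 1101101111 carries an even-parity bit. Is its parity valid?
Sum of all bits: 1+1+0+1+1+0+1+1+1+1 = 8; 8 mod 2 = 0. Result is 0 → valid parity.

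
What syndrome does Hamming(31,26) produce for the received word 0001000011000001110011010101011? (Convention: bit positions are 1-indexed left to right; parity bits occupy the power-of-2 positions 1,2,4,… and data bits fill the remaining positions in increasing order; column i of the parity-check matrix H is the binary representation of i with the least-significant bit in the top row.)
Syndrome s = H · r^T (mod 2), r = 0001000011000001110011010101011:
  s[0] = (1010101010101010101010101010101)·(0001000011000001110011010101011) mod 2 = 0+0+0+0+0+0+0+0+1+0+0+0+0+0+0+0+1+0+0+0+1+0+0+0+0+0+0+0+0+0+1 mod 2 = 0
  s[1] = (0110011001100110011001100110011)·(0001000011000001110011010101011) mod 2 = 0+0+0+0+0+0+0+0+0+1+0+0+0+0+0+0+0+1+0+0+0+1+0+0+0+1+0+0+0+1+1 mod 2 = 0
  s[2] = (0001111000011110000111100001111)·(0001000011000001110011010101011) mod 2 = 0+0+0+1+0+0+0+0+0+0+0+0+0+0+0+0+0+0+0+0+1+1+0+0+0+0+0+1+0+1+1 mod 2 = 0
  s[3] = (0000000111111110000000011111111)·(0001000011000001110011010101011) mod 2 = 0+0+0+0+0+0+0+0+1+1+0+0+0+0+0+0+0+0+0+0+0+0+0+1+0+1+0+1+0+1+1 mod 2 = 1
  s[4] = (0000000000000001111111111111111)·(0001000011000001110011010101011) mod 2 = 0+0+0+0+0+0+0+0+0+0+0+0+0+0+0+1+1+1+0+0+1+1+0+1+0+1+0+1+0+1+1 mod 2 = 0
Syndrome = 00010
Non-zero syndrome: error at position 8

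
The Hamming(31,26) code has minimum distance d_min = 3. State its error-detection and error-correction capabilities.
Detection only: up to d_min − 1 = 2 errors.
Correction: up to ⌊(d_min − 1)/2⌋ = ⌊2/2⌋ = 1 errors.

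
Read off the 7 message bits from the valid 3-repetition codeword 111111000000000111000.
Split into 3-bit blocks: 111 111 000 000 000 111 000
Data = 1100010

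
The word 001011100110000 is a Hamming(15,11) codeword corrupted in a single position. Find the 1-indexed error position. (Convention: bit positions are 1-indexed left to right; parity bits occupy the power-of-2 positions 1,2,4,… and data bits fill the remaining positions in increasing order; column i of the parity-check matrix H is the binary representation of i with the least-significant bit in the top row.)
Syndrome s = H · r^T (mod 2), r = 001011100110000:
  s[0] = (101010101010101)·(001011100110000) mod 2 = 0+0+1+0+1+0+1+0+0+0+1+0+0+0+0 mod 2 = 0
  s[1] = (011001100110011)·(001011100110000) mod 2 = 0+0+1+0+0+1+1+0+0+1+1+0+0+0+0 mod 2 = 1
  s[2] = (000111100001111)·(001011100110000) mod 2 = 0+0+0+0+1+1+1+0+0+0+0+0+0+0+0 mod 2 = 1
  s[3] = (000000011111111)·(001011100110000) mod 2 = 0+0+0+0+0+0+0+0+0+1+1+0+0+0+0 mod 2 = 0
Syndrome = 0110
Column i of H is the binary representation of i, so the syndrome is the binary index of the flipped bit.
Read s = 0110 with s[0] as LSB: 0·2^0 + 1·2^1 + 1·2^2 + 0·2^3 = 6.
Error is at bit position 6.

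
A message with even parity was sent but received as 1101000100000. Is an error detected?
Sum of received bits: 1+1+0+1+0+0+0+1+0+0+0+0+0 = 4; 4 mod 2 = 0. Result is 0 → no error detected.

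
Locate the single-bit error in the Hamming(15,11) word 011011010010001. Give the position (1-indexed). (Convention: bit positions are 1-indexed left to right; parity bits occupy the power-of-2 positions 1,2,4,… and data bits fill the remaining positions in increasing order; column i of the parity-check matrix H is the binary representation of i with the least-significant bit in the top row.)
Syndrome s = H · r^T (mod 2), r = 011011010010001:
  s[0] = (101010101010101)·(011011010010001) mod 2 = 0+0+1+0+1+0+0+0+0+0+1+0+0+0+1 mod 2 = 0
  s[1] = (011001100110011)·(011011010010001) mod 2 = 0+1+1+0+0+1+0+0+0+0+1+0+0+0+1 mod 2 = 1
  s[2] = (000111100001111)·(011011010010001) mod 2 = 0+0+0+0+1+1+0+0+0+0+0+0+0+0+1 mod 2 = 1
  s[3] = (000000011111111)·(011011010010001) mod 2 = 0+0+0+0+0+0+0+1+0+0+1+0+0+0+1 mod 2 = 1
Syndrome = 0111
Column i of H is the binary representation of i, so the syndrome is the binary index of the flipped bit.
Read s = 0111 with s[0] as LSB: 0·2^0 + 1·2^1 + 1·2^2 + 1·2^3 = 14.
Error is at bit position 14.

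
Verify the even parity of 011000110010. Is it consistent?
Sum of all bits: 0+1+1+0+0+0+1+1+0+0+1+0 = 5; 5 mod 2 = 1. Result is 1 → parity error detected.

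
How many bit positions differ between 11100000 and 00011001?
XOR = 11111001, count of 1s = 6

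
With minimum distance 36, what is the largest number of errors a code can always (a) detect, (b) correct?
(a) Detection requires d_min ≥ e+1, so e ≤ d_min − 1 = 35.
(b) Correction requires d_min ≥ 2t+1, so t ≤ ⌊(d_min − 1)/2⌋ = ⌊35/2⌋ = 17.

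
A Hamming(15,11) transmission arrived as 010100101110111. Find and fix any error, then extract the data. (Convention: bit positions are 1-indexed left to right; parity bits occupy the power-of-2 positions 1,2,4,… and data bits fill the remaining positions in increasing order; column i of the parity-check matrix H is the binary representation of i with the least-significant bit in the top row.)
Syndrome s = H · r^T (mod 2), r = 010100101110111:
  s[0] = (101010101010101)·(010100101110111) mod 2 = 0+0+0+0+0+0+1+0+1+0+1+0+1+0+1 mod 2 = 1
  s[1] = (011001100110011)·(010100101110111) mod 2 = 0+1+0+0+0+0+1+0+0+1+1+0+0+1+1 mod 2 = 0
  s[2] = (000111100001111)·(010100101110111) mod 2 = 0+0+0+1+0+0+1+0+0+0+0+0+1+1+1 mod 2 = 1
  s[3] = (000000011111111)·(010100101110111) mod 2 = 0+0+0+0+0+0+0+0+1+1+1+0+1+1+1 mod 2 = 0
Syndrome = 1010
Column 5 of H equals this syndrome → error at bit 5 (1-indexed).
Flip bit 5: 010100101110111 → 010110101110111
Extract data bits at positions {3,5,6,7,9,10,11,12,13,14,15}: 01011110111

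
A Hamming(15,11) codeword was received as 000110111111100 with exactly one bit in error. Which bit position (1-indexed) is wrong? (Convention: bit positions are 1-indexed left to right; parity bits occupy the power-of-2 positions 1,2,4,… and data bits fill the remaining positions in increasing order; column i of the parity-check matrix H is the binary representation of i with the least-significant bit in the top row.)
Syndrome s = H · r^T (mod 2), r = 000110111111100:
  s[0] = (101010101010101)·(000110111111100) mod 2 = 0+0+0+0+1+0+1+0+1+0+1+0+1+0+0 mod 2 = 1
  s[1] = (011001100110011)·(000110111111100) mod 2 = 0+0+0+0+0+0+1+0+0+1+1+0+0+0+0 mod 2 = 1
  s[2] = (000111100001111)·(000110111111100) mod 2 = 0+0+0+1+1+0+1+0+0+0+0+1+1+0+0 mod 2 = 1
  s[3] = (000000011111111)·(000110111111100) mod 2 = 0+0+0+0+0+0+0+1+1+1+1+1+1+0+0 mod 2 = 0
Syndrome = 1110
Column i of H is the binary representation of i, so the syndrome is the binary index of the flipped bit.
Read s = 1110 with s[0] as LSB: 1·2^0 + 1·2^1 + 1·2^2 + 0·2^3 = 7.
Error is at bit position 7.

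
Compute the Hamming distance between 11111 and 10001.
XOR = 01110, count of 1s = 3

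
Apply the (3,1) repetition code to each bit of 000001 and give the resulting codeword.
Repeat each bit 3× and concatenate:
0→000  0→000  0→000  0→000  0→000  1→111
Codeword = 000000000000000111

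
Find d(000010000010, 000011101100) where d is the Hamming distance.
XOR = 000001101110, count of 1s = 5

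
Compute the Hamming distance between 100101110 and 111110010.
XOR = 011011100, count of 1s = 5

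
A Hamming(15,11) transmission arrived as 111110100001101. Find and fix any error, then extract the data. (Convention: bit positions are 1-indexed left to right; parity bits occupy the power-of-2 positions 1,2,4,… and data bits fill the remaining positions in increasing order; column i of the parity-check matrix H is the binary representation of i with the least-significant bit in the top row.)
Syndrome s = H · r^T (mod 2), r = 111110100001101:
  s[0] = (101010101010101)·(111110100001101) mod 2 = 1+0+1+0+1+0+1+0+0+0+0+0+1+0+1 mod 2 = 0
  s[1] = (011001100110011)·(111110100001101) mod 2 = 0+1+1+0+0+0+1+0+0+0+0+0+0+0+1 mod 2 = 0
  s[2] = (000111100001111)·(111110100001101) mod 2 = 0+0+0+1+1+0+1+0+0+0+0+1+1+0+1 mod 2 = 0
  s[3] = (000000011111111)·(111110100001101) mod 2 = 0+0+0+0+0+0+0+0+0+0+0+1+1+0+1 mod 2 = 1
Syndrome = 0001
Column 8 of H equals this syndrome → error at bit 8 (1-indexed).
Flip bit 8: 111110100001101 → 111110110001101
Extract data bits at positions {3,5,6,7,9,10,11,12,13,14,15}: 11010001101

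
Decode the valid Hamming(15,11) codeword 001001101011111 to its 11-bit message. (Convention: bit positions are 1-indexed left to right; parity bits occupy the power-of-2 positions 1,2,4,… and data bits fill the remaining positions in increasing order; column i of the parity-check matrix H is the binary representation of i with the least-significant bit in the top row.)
Parity bits occupy power-of-2 positions; data bits are at positions {3,5,6,7,9,10,11,12,13,14,15} (1-indexed).
Extract: c[3]=1 c[5]=0 c[6]=1 c[7]=1 c[9]=1 c[10]=0 c[11]=1 c[12]=1 c[13]=1 c[14]=1 c[15]=1
Data = 10111011111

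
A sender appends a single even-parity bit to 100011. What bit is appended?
Sum of data bits: 1+0+0+0+1+1 = 3.
3 mod 2 = 1, so parity bit = 1.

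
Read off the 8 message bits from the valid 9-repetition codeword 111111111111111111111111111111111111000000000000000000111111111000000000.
Split into 9-bit blocks: 111111111 111111111 111111111 111111111 000000000 000000000 111111111 000000000
Data = 11110010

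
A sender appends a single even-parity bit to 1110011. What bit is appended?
Sum of data bits: 1+1+1+0+0+1+1 = 5.
5 mod 2 = 1, so parity bit = 1.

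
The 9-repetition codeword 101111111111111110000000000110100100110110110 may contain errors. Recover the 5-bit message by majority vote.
Split into 9-bit blocks and majority-vote each:
  block 1 = 101111111: 8 ones, 1 zeros → 1
  block 2 = 111111110: 8 ones, 1 zeros → 1
  block 3 = 000000000: 0 ones, 9 zeros → 0
  block 4 = 110100100: 4 ones, 5 zeros → 0
  block 5 = 110110110: 6 ones, 3 zeros → 1
Decoded = 11001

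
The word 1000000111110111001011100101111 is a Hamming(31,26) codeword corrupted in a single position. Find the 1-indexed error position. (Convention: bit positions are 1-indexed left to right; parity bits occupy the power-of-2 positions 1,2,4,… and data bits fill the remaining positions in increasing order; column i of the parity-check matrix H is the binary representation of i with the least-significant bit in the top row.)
Syndrome s = H · r^T (mod 2), r = 1000000111110111001011100101111:
  s[0] = (1010101010101010101010101010101)·(1000000111110111001011100101111) mod 2 = 1+0+0+0+0+0+0+0+1+0+1+0+0+0+1+0+0+0+1+0+1+0+1+0+0+0+0+0+1+0+1 mod 2 = 1
  s[1] = (0110011001100110011001100110011)·(1000000111110111001011100101111) mod 2 = 0+0+0+0+0+0+0+0+0+1+1+0+0+1+1+0+0+0+1+0+0+1+1+0+0+1+0+0+0+1+1 mod 2 = 0
  s[2] = (0001111000011110000111100001111)·(1000000111110111001011100101111) mod 2 = 0+0+0+0+0+0+0+0+0+0+0+1+0+1+1+0+0+0+0+0+1+1+1+0+0+0+0+1+1+1+1 mod 2 = 0
  s[3] = (0000000111111110000000011111111)·(1000000111110111001011100101111) mod 2 = 0+0+0+0+0+0+0+1+1+1+1+1+0+1+1+0+0+0+0+0+0+0+0+0+0+1+0+1+1+1+1 mod 2 = 0
  s[4] = (0000000000000001111111111111111)·(1000000111110111001011100101111) mod 2 = 0+0+0+0+0+0+0+0+0+0+0+0+0+0+0+1+0+0+1+0+1+1+1+0+0+1+0+1+1+1+1 mod 2 = 0
Syndrome = 10000
Column i of H is the binary representation of i, so the syndrome is the binary index of the flipped bit.
Read s = 10000 with s[0] as LSB: 1·2^0 + 0·2^1 + 0·2^2 + 0·2^3 + 0·2^4 = 1.
Error is at bit position 1.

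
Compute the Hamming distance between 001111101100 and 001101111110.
XOR = 000010010010, count of 1s = 3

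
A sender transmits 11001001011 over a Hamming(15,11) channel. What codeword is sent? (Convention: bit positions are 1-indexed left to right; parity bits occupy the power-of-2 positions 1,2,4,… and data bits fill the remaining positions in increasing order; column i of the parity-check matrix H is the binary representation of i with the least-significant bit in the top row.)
Codeword c = d · G (mod 2), d = 11001001011:
  c[0] = d·G[:,0] = (11001001011)·(11011010101) mod 2 = 1+1+0+0+1+0+0+0+0+0+1 mod 2 = 0
  c[1] = d·G[:,1] = (11001001011)·(10110110011) mod 2 = 1+0+0+0+0+0+0+0+0+1+1 mod 2 = 1
  c[2] = d·G[:,2] = (11001001011)·(10000000000) mod 2 = 1+0+0+0+0+0+0+0+0+0+0 mod 2 = 1
  c[3] = d·G[:,3] = (11001001011)·(01110001111) mod 2 = 0+1+0+0+0+0+0+1+0+1+1 mod 2 = 0
  c[4] = d·G[:,4] = (11001001011)·(01000000000) mod 2 = 0+1+0+0+0+0+0+0+0+0+0 mod 2 = 1
  c[5] = d·G[:,5] = (11001001011)·(00100000000) mod 2 = 0+0+0+0+0+0+0+0+0+0+0 mod 2 = 0
  c[6] = d·G[:,6] = (11001001011)·(00010000000) mod 2 = 0+0+0+0+0+0+0+0+0+0+0 mod 2 = 0
  c[7] = d·G[:,7] = (11001001011)·(00001111111) mod 2 = 0+0+0+0+1+0+0+1+0+1+1 mod 2 = 0
  c[8] = d·G[:,8] = (11001001011)·(00001000000) mod 2 = 0+0+0+0+1+0+0+0+0+0+0 mod 2 = 1
  c[9] = d·G[:,9] = (11001001011)·(00000100000) mod 2 = 0+0+0+0+0+0+0+0+0+0+0 mod 2 = 0
  c[10] = d·G[:,10] = (11001001011)·(00000010000) mod 2 = 0+0+0+0+0+0+0+0+0+0+0 mod 2 = 0
  c[11] = d·G[:,11] = (11001001011)·(00000001000) mod 2 = 0+0+0+0+0+0+0+1+0+0+0 mod 2 = 1
  c[12] = d·G[:,12] = (11001001011)·(00000000100) mod 2 = 0+0+0+0+0+0+0+0+0+0+0 mod 2 = 0
  c[13] = d·G[:,13] = (11001001011)·(00000000010) mod 2 = 0+0+0+0+0+0+0+0+0+1+0 mod 2 = 1
  c[14] = d·G[:,14] = (11001001011)·(00000000001) mod 2 = 0+0+0+0+0+0+0+0+0+0+1 mod 2 = 1
Codeword = 011010001001011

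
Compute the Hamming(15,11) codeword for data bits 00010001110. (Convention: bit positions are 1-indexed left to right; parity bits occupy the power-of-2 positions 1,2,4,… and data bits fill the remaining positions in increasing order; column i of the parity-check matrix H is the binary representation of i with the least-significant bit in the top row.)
Codeword c = d · G (mod 2), d = 00010001110:
  c[0] = d·G[:,0] = (00010001110)·(11011010101) mod 2 = 0+0+0+1+0+0+0+0+1+0+0 mod 2 = 0
  c[1] = d·G[:,1] = (00010001110)·(10110110011) mod 2 = 0+0+0+1+0+0+0+0+0+1+0 mod 2 = 0
  c[2] = d·G[:,2] = (00010001110)·(10000000000) mod 2 = 0+0+0+0+0+0+0+0+0+0+0 mod 2 = 0
  c[3] = d·G[:,3] = (00010001110)·(01110001111) mod 2 = 0+0+0+1+0+0+0+1+1+1+0 mod 2 = 0
  c[4] = d·G[:,4] = (00010001110)·(01000000000) mod 2 = 0+0+0+0+0+0+0+0+0+0+0 mod 2 = 0
  c[5] = d·G[:,5] = (00010001110)·(00100000000) mod 2 = 0+0+0+0+0+0+0+0+0+0+0 mod 2 = 0
  c[6] = d·G[:,6] = (00010001110)·(00010000000) mod 2 = 0+0+0+1+0+0+0+0+0+0+0 mod 2 = 1
  c[7] = d·G[:,7] = (00010001110)·(00001111111) mod 2 = 0+0+0+0+0+0+0+1+1+1+0 mod 2 = 1
  c[8] = d·G[:,8] = (00010001110)·(00001000000) mod 2 = 0+0+0+0+0+0+0+0+0+0+0 mod 2 = 0
  c[9] = d·G[:,9] = (00010001110)·(00000100000) mod 2 = 0+0+0+0+0+0+0+0+0+0+0 mod 2 = 0
  c[10] = d·G[:,10] = (00010001110)·(00000010000) mod 2 = 0+0+0+0+0+0+0+0+0+0+0 mod 2 = 0
  c[11] = d·G[:,11] = (00010001110)·(00000001000) mod 2 = 0+0+0+0+0+0+0+1+0+0+0 mod 2 = 1
  c[12] = d·G[:,12] = (00010001110)·(00000000100) mod 2 = 0+0+0+0+0+0+0+0+1+0+0 mod 2 = 1
  c[13] = d·G[:,13] = (00010001110)·(00000000010) mod 2 = 0+0+0+0+0+0+0+0+0+1+0 mod 2 = 1
  c[14] = d·G[:,14] = (00010001110)·(00000000001) mod 2 = 0+0+0+0+0+0+0+0+0+0+0 mod 2 = 0
Codeword = 000000110001110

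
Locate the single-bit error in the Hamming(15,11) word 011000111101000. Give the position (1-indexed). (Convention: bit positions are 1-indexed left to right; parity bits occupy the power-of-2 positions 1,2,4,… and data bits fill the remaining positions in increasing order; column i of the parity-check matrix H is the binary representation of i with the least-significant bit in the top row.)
Syndrome s = H · r^T (mod 2), r = 011000111101000:
  s[0] = (101010101010101)·(011000111101000) mod 2 = 0+0+1+0+0+0+1+0+1+0+0+0+0+0+0 mod 2 = 1
  s[1] = (011001100110011)·(011000111101000) mod 2 = 0+1+1+0+0+0+1+0+0+1+0+0+0+0+0 mod 2 = 0
  s[2] = (000111100001111)·(011000111101000) mod 2 = 0+0+0+0+0+0+1+0+0+0+0+1+0+0+0 mod 2 = 0
  s[3] = (000000011111111)·(011000111101000) mod 2 = 0+0+0+0+0+0+0+1+1+1+0+1+0+0+0 mod 2 = 0
Syndrome = 1000
Column i of H is the binary representation of i, so the syndrome is the binary index of the flipped bit.
Read s = 1000 with s[0] as LSB: 1·2^0 + 0·2^1 + 0·2^2 + 0·2^3 = 1.
Error is at bit position 1.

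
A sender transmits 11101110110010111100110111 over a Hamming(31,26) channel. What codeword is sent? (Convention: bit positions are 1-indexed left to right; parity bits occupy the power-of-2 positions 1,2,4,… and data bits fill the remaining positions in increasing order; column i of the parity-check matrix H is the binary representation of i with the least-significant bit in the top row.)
Codeword c = d · G (mod 2), d = 11101110110010111100110111:
  c[0] = d·G[:,0] = (11101110110010111100110111)·(11011010101101010101010101) mod 2 = 1+1+0+0+1+0+1+0+1+0+0+0+0+0+0+1+0+1+0+0+0+1+0+1+0+1 mod 2 = 0
  c[1] = d·G[:,1] = (11101110110010111100110111)·(10110110011011001100110011) mod 2 = 1+0+1+0+0+1+1+0+0+1+0+0+1+0+0+0+1+1+0+0+1+1+0+0+1+1 mod 2 = 0
  c[2] = d·G[:,2] = (11101110110010111100110111)·(10000000000000000000000000) mod 2 = 1+0+0+0+0+0+0+0+0+0+0+0+0+0+0+0+0+0+0+0+0+0+0+0+0+0 mod 2 = 1
  c[3] = d·G[:,3] = (11101110110010111100110111)·(01110001111000111100001111) mod 2 = 0+1+1+0+0+0+0+0+1+1+0+0+0+0+1+1+1+1+0+0+0+0+0+1+1+1 mod 2 = 1
  c[4] = d·G[:,4] = (11101110110010111100110111)·(01000000000000000000000000) mod 2 = 0+1+0+0+0+0+0+0+0+0+0+0+0+0+0+0+0+0+0+0+0+0+0+0+0+0 mod 2 = 1
  c[5] = d·G[:,5] = (11101110110010111100110111)·(00100000000000000000000000) mod 2 = 0+0+1+0+0+0+0+0+0+0+0+0+0+0+0+0+0+0+0+0+0+0+0+0+0+0 mod 2 = 1
  c[6] = d·G[:,6] = (11101110110010111100110111)·(00010000000000000000000000) mod 2 = 0+0+0+0+0+0+0+0+0+0+0+0+0+0+0+0+0+0+0+0+0+0+0+0+0+0 mod 2 = 0
  c[7] = d·G[:,7] = (11101110110010111100110111)·(00001111111000000011111111) mod 2 = 0+0+0+0+1+1+1+0+1+1+0+0+0+0+0+0+0+0+0+0+1+1+0+1+1+1 mod 2 = 0
  c[8] = d·G[:,8] = (11101110110010111100110111)·(00001000000000000000000000) mod 2 = 0+0+0+0+1+0+0+0+0+0+0+0+0+0+0+0+0+0+0+0+0+0+0+0+0+0 mod 2 = 1
  c[9] = d·G[:,9] = (11101110110010111100110111)·(00000100000000000000000000) mod 2 = 0+0+0+0+0+1+0+0+0+0+0+0+0+0+0+0+0+0+0+0+0+0+0+0+0+0 mod 2 = 1
  c[10] = d·G[:,10] = (11101110110010111100110111)·(00000010000000000000000000) mod 2 = 0+0+0+0+0+0+1+0+0+0+0+0+0+0+0+0+0+0+0+0+0+0+0+0+0+0 mod 2 = 1
  c[11] = d·G[:,11] = (11101110110010111100110111)·(00000001000000000000000000) mod 2 = 0+0+0+0+0+0+0+0+0+0+0+0+0+0+0+0+0+0+0+0+0+0+0+0+0+0 mod 2 = 0
  c[12] = d·G[:,12] = (11101110110010111100110111)·(00000000100000000000000000) mod 2 = 0+0+0+0+0+0+0+0+1+0+0+0+0+0+0+0+0+0+0+0+0+0+0+0+0+0 mod 2 = 1
  c[13] = d·G[:,13] = (11101110110010111100110111)·(00000000010000000000000000) mod 2 = 0+0+0+0+0+0+0+0+0+1+0+0+0+0+0+0+0+0+0+0+0+0+0+0+0+0 mod 2 = 1
  c[14] = d·G[:,14] = (11101110110010111100110111)·(00000000001000000000000000) mod 2 = 0+0+0+0+0+0+0+0+0+0+0+0+0+0+0+0+0+0+0+0+0+0+0+0+0+0 mod 2 = 0
  c[15] = d·G[:,15] = (11101110110010111100110111)·(00000000000111111111111111) mod 2 = 0+0+0+0+0+0+0+0+0+0+0+0+1+0+1+1+1+1+0+0+1+1+0+1+1+1 mod 2 = 0
  c[16] = d·G[:,16] = (11101110110010111100110111)·(00000000000100000000000000) mod 2 = 0+0+0+0+0+0+0+0+0+0+0+0+0+0+0+0+0+0+0+0+0+0+0+0+0+0 mod 2 = 0
  c[17] = d·G[:,17] = (11101110110010111100110111)·(00000000000010000000000000) mod 2 = 0+0+0+0+0+0+0+0+0+0+0+0+1+0+0+0+0+0+0+0+0+0+0+0+0+0 mod 2 = 1
  c[18] = d·G[:,18] = (11101110110010111100110111)·(00000000000001000000000000) mod 2 = 0+0+0+0+0+0+0+0+0+0+0+0+0+0+0+0+0+0+0+0+0+0+0+0+0+0 mod 2 = 0
  c[19] = d·G[:,19] = (11101110110010111100110111)·(00000000000000100000000000) mod 2 = 0+0+0+0+0+0+0+0+0+0+0+0+0+0+1+0+0+0+0+0+0+0+0+0+0+0 mod 2 = 1
  c[20] = d·G[:,20] = (11101110110010111100110111)·(00000000000000010000000000) mod 2 = 0+0+0+0+0+0+0+0+0+0+0+0+0+0+0+1+0+0+0+0+0+0+0+0+0+0 mod 2 = 1
  c[21] = d·G[:,21] = (11101110110010111100110111)·(00000000000000001000000000) mod 2 = 0+0+0+0+0+0+0+0+0+0+0+0+0+0+0+0+1+0+0+0+0+0+0+0+0+0 mod 2 = 1
  c[22] = d·G[:,22] = (11101110110010111100110111)·(00000000000000000100000000) mod 2 = 0+0+0+0+0+0+0+0+0+0+0+0+0+0+0+0+0+1+0+0+0+0+0+0+0+0 mod 2 = 1
  c[23] = d·G[:,23] = (11101110110010111100110111)·(00000000000000000010000000) mod 2 = 0+0+0+0+0+0+0+0+0+0+0+0+0+0+0+0+0+0+0+0+0+0+0+0+0+0 mod 2 = 0
  c[24] = d·G[:,24] = (11101110110010111100110111)·(00000000000000000001000000) mod 2 = 0+0+0+0+0+0+0+0+0+0+0+0+0+0+0+0+0+0+0+0+0+0+0+0+0+0 mod 2 = 0
  c[25] = d·G[:,25] = (11101110110010111100110111)·(00000000000000000000100000) mod 2 = 0+0+0+0+0+0+0+0+0+0+0+0+0+0+0+0+0+0+0+0+1+0+0+0+0+0 mod 2 = 1
  c[26] = d·G[:,26] = (11101110110010111100110111)·(00000000000000000000010000) mod 2 = 0+0+0+0+0+0+0+0+0+0+0+0+0+0+0+0+0+0+0+0+0+1+0+0+0+0 mod 2 = 1
  c[27] = d·G[:,27] = (11101110110010111100110111)·(00000000000000000000001000) mod 2 = 0+0+0+0+0+0+0+0+0+0+0+0+0+0+0+0+0+0+0+0+0+0+0+0+0+0 mod 2 = 0
  c[28] = d·G[:,28] = (11101110110010111100110111)·(00000000000000000000000100) mod 2 = 0+0+0+0+0+0+0+0+0+0+0+0+0+0+0+0+0+0+0+0+0+0+0+1+0+0 mod 2 = 1
  c[29] = d·G[:,29] = (11101110110010111100110111)·(00000000000000000000000010) mod 2 = 0+0+0+0+0+0+0+0+0+0+0+0+0+0+0+0+0+0+0+0+0+0+0+0+1+0 mod 2 = 1
  c[30] = d·G[:,30] = (11101110110010111100110111)·(00000000000000000000000001) mod 2 = 0+0+0+0+0+0+0+0+0+0+0+0+0+0+0+0+0+0+0+0+0+0+0+0+0+1 mod 2 = 1
Codeword = 0011110011101100010111100110111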